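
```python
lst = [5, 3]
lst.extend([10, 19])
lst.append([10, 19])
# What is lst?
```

After line 1: lst = [5, 3]
After line 2 (extend unpacks [10, 19]): lst = [5, 3, 10, 19]
After line 3 (append adds [10, 19] as single element): lst = [5, 3, 10, 19, [10, 19]]

[5, 3, 10, 19, [10, 19]]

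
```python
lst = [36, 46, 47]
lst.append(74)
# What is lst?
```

[36, 46, 47, 74]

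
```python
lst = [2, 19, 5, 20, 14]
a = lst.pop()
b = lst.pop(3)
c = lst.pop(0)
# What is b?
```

After line 1: lst = [2, 19, 5, 20, 14]
After line 2 (pop() -> a = 14): lst = [2, 19, 5, 20]
After line 3 (pop(3) -> b = 20): lst = [2, 19, 5]
After line 4 (pop(0) -> c = 2): lst = [19, 5]

20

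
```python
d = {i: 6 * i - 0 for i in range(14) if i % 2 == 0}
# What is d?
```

{0: 0, 2: 12, 4: 24, 6: 36, 8: 48, 10: 60, 12: 72}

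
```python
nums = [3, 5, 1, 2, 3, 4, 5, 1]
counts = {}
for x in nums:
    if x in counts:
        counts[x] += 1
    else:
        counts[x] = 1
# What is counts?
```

Initial: counts = {}, nums = [3, 5, 1, 2, 3, 4, 5, 1]
See 3: counts = {3: 1}
See 5: counts = {3: 1, 5: 1}
See 1: counts = {3: 1, 5: 1, 1: 1}
See 2: counts = {3: 1, 5: 1, 1: 1, 2: 1}
See 3: counts = {3: 2, 5: 1, 1: 1, 2: 1}
See 4: counts = {3: 2, 5: 1, 1: 1, 2: 1, 4: 1}
See 5: counts = {3: 2, 5: 2, 1: 1, 2: 1, 4: 1}
See 1: counts = {3: 2, 5: 2, 1: 2, 2: 1, 4: 1}

{3: 2, 5: 2, 1: 2, 2: 1, 4: 1}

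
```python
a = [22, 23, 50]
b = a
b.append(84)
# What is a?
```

After line 1: a = [22, 23, 50]
After line 2 (b = a is an alias, same object): a = [22, 23, 50], b = [22, 23, 50]
After line 3 (b.append mutates the shared list): a = [22, 23, 50, 84], b = [22, 23, 50, 84]

[22, 23, 50, 84]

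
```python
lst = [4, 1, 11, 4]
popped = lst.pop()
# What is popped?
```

4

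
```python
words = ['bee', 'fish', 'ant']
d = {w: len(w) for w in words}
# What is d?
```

{'bee': 3, 'fish': 4, 'ant': 3}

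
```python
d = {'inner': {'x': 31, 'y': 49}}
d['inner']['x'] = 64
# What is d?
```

After line 1: d = {'inner': {'x': 31, 'y': 49}}
After line 2 (inner x overwritten): d = {'inner': {'x': 64, 'y': 49}}

{'inner': {'x': 64, 'y': 49}}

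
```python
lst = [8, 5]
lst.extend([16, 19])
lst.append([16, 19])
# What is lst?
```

After line 1: lst = [8, 5]
After line 2 (extend unpacks [16, 19]): lst = [8, 5, 16, 19]
After line 3 (append adds [16, 19] as single element): lst = [8, 5, 16, 19, [16, 19]]

[8, 5, 16, 19, [16, 19]]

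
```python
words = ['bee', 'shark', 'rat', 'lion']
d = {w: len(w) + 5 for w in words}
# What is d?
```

{'bee': 8, 'shark': 10, 'rat': 8, 'lion': 9}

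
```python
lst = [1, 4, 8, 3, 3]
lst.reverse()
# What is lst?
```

[3, 3, 8, 4, 1]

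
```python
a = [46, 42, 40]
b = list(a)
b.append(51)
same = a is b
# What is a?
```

After line 1: a = [46, 42, 40]
After line 2 (b = list(a) is a shallow copy, new object): a = [46, 42, 40], b = [46, 42, 40]
After line 3 (append only mutates b): a = [46, 42, 40], b = [46, 42, 40, 51]
After line 4 (same = a is b; different objects -> False): same = False

[46, 42, 40]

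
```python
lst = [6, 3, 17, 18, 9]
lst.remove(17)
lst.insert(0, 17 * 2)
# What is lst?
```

After line 1: lst = [6, 3, 17, 18, 9]
After line 2 (remove first 17): lst = [6, 3, 18, 9]
After line 3 (insert 34 at index 0): lst = [34, 6, 3, 18, 9]

[34, 6, 3, 18, 9]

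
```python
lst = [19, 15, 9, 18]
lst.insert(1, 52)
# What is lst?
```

[19, 52, 15, 9, 18]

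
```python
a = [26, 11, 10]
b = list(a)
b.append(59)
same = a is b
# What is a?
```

After line 1: a = [26, 11, 10]
After line 2 (b = list(a) is a shallow copy, new object): a = [26, 11, 10], b = [26, 11, 10]
After line 3 (append only mutates b): a = [26, 11, 10], b = [26, 11, 10, 59]
After line 4 (same = a is b; different objects -> False): same = False

[26, 11, 10]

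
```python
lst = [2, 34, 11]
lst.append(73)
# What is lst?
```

[2, 34, 11, 73]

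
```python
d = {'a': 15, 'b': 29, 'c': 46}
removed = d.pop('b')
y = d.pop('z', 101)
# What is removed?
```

After line 1: d = {'a': 15, 'b': 29, 'c': 46}
After line 2 (pop 'b' returns 29): d = {'a': 15, 'c': 46}, removed = 29
After line 3 (pop 'z' missing, returns default 101): d = {'a': 15, 'c': 46}, y = 101

29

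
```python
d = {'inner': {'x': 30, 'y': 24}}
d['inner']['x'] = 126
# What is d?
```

After line 1: d = {'inner': {'x': 30, 'y': 24}}
After line 2 (inner x overwritten): d = {'inner': {'x': 126, 'y': 24}}

{'inner': {'x': 126, 'y': 24}}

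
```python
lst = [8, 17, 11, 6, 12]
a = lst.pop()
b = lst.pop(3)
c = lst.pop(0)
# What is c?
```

After line 1: lst = [8, 17, 11, 6, 12]
After line 2 (pop() -> a = 12): lst = [8, 17, 11, 6]
After line 3 (pop(3) -> b = 6): lst = [8, 17, 11]
After line 4 (pop(0) -> c = 8): lst = [17, 11]

8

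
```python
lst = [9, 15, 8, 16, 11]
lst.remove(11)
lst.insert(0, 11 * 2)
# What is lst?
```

After line 1: lst = [9, 15, 8, 16, 11]
After line 2 (remove first 11): lst = [9, 15, 8, 16]
After line 3 (insert 22 at index 0): lst = [22, 9, 15, 8, 16]

[22, 9, 15, 8, 16]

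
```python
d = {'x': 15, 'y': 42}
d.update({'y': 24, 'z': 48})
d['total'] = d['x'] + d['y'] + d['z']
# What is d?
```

After line 1: d = {'x': 15, 'y': 42}
After line 2 (y overwritten, z added): d = {'x': 15, 'y': 24, 'z': 48}
After line 3 (total = 15 + 24 + 48 = 87): d = {'x': 15, 'y': 24, 'z': 48, 'total': 87}

{'x': 15, 'y': 24, 'z': 48, 'total': 87}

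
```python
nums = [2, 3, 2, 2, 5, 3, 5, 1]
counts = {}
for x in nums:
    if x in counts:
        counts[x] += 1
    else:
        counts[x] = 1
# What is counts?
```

Initial: counts = {}, nums = [2, 3, 2, 2, 5, 3, 5, 1]
See 2: counts = {2: 1}
See 3: counts = {2: 1, 3: 1}
See 2: counts = {2: 2, 3: 1}
See 2: counts = {2: 3, 3: 1}
See 5: counts = {2: 3, 3: 1, 5: 1}
See 3: counts = {2: 3, 3: 2, 5: 1}
See 5: counts = {2: 3, 3: 2, 5: 2}
See 1: counts = {2: 3, 3: 2, 5: 2, 1: 1}

{2: 3, 3: 2, 5: 2, 1: 1}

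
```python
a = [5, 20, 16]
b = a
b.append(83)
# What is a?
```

After line 1: a = [5, 20, 16]
After line 2 (b = a is an alias, same object): a = [5, 20, 16], b = [5, 20, 16]
After line 3 (b.append mutates the shared list): a = [5, 20, 16, 83], b = [5, 20, 16, 83]

[5, 20, 16, 83]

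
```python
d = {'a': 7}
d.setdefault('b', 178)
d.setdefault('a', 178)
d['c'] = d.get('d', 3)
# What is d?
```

After line 1: d = {'a': 7}
After line 2 (setdefault adds 'b'=178): d = {'a': 7, 'b': 178}
After line 3 (setdefault 'a' no-op, already exists): d = {'a': 7, 'b': 178}
After line 4 (get('d', 3) returns default since 'd' not in d): d = {'a': 7, 'b': 178, 'c': 3}

{'a': 7, 'b': 178, 'c': 3}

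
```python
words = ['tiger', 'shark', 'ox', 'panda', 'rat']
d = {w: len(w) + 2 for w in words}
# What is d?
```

{'tiger': 7, 'shark': 7, 'ox': 4, 'panda': 7, 'rat': 5}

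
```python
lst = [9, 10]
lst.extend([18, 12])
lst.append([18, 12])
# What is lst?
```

After line 1: lst = [9, 10]
After line 2 (extend unpacks [18, 12]): lst = [9, 10, 18, 12]
After line 3 (append adds [18, 12] as single element): lst = [9, 10, 18, 12, [18, 12]]

[9, 10, 18, 12, [18, 12]]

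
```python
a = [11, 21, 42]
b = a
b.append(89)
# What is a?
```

After line 1: a = [11, 21, 42]
After line 2 (b = a is an alias, same object): a = [11, 21, 42], b = [11, 21, 42]
After line 3 (b.append mutates the shared list): a = [11, 21, 42, 89], b = [11, 21, 42, 89]

[11, 21, 42, 89]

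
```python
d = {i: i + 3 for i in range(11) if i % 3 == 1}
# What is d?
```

{1: 4, 4: 7, 7: 10, 10: 13}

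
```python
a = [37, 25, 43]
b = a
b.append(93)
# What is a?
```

After line 1: a = [37, 25, 43]
After line 2 (b = a is an alias, same object): a = [37, 25, 43], b = [37, 25, 43]
After line 3 (b.append mutates the shared list): a = [37, 25, 43, 93], b = [37, 25, 43, 93]

[37, 25, 43, 93]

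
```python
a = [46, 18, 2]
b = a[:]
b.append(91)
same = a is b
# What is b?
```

After line 1: a = [46, 18, 2]
After line 2 (b = a[:] is a shallow copy, new object): a = [46, 18, 2], b = [46, 18, 2]
After line 3 (append only mutates b): a = [46, 18, 2], b = [46, 18, 2, 91]
After line 4 (same = a is b; different objects -> False): same = False

[46, 18, 2, 91]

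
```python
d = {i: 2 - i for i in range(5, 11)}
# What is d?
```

{5: -3, 6: -4, 7: -5, 8: -6, 9: -7, 10: -8}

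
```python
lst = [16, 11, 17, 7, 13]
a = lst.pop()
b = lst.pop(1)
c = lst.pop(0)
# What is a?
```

After line 1: lst = [16, 11, 17, 7, 13]
After line 2 (pop() -> a = 13): lst = [16, 11, 17, 7]
After line 3 (pop(1) -> b = 11): lst = [16, 17, 7]
After line 4 (pop(0) -> c = 16): lst = [17, 7]

13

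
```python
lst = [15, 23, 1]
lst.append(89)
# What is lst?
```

[15, 23, 1, 89]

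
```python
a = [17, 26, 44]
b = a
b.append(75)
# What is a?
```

After line 1: a = [17, 26, 44]
After line 2 (b = a is an alias, same object): a = [17, 26, 44], b = [17, 26, 44]
After line 3 (b.append mutates the shared list): a = [17, 26, 44, 75], b = [17, 26, 44, 75]

[17, 26, 44, 75]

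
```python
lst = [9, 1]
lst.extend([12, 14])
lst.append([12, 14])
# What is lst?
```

After line 1: lst = [9, 1]
After line 2 (extend unpacks [12, 14]): lst = [9, 1, 12, 14]
After line 3 (append adds [12, 14] as single element): lst = [9, 1, 12, 14, [12, 14]]

[9, 1, 12, 14, [12, 14]]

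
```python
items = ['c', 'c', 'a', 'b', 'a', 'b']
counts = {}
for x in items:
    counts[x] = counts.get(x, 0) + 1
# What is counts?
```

Initial: counts = {}, items = ['c', 'c', 'a', 'b', 'a', 'b']
See 'c': counts = {'c': 1}
See 'c': counts = {'c': 2}
See 'a': counts = {'c': 2, 'a': 1}
See 'b': counts = {'c': 2, 'a': 1, 'b': 1}
See 'a': counts = {'c': 2, 'a': 2, 'b': 1}
See 'b': counts = {'c': 2, 'a': 2, 'b': 2}

{'c': 2, 'a': 2, 'b': 2}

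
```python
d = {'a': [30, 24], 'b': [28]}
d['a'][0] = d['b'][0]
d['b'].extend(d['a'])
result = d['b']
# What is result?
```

After line 1: d = {'a': [30, 24], 'b': [28]}
After line 2 (a[0] = b[0] = 28): d = {'a': [28, 24], 'b': [28]}
After line 3 (b.extend(a) appends [28, 24]): d = {'a': [28, 24], 'b': [28, 28, 24]}
After line 4: result = d['b'] = [28, 28, 24]

[28, 28, 24]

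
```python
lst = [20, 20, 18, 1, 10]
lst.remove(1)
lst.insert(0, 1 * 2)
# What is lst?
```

After line 1: lst = [20, 20, 18, 1, 10]
After line 2 (remove first 1): lst = [20, 20, 18, 10]
After line 3 (insert 2 at index 0): lst = [2, 20, 20, 18, 10]

[2, 20, 20, 18, 10]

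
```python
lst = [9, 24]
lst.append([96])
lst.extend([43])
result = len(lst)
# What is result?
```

After line 1: lst = [9, 24]
After line 2 (append adds [96] as single element): lst = [9, 24, [96]]
After line 3 (extend unpacks [43], adds 43): lst = [9, 24, [96], 43]
After line 4: result = len(lst) = 4

4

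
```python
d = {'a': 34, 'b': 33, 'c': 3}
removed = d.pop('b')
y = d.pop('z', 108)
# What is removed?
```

After line 1: d = {'a': 34, 'b': 33, 'c': 3}
After line 2 (pop 'b' returns 33): d = {'a': 34, 'c': 3}, removed = 33
After line 3 (pop 'z' missing, returns default 108): d = {'a': 34, 'c': 3}, y = 108

33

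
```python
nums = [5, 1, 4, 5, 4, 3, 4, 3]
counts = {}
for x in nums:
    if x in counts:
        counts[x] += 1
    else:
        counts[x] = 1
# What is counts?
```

Initial: counts = {}, nums = [5, 1, 4, 5, 4, 3, 4, 3]
See 5: counts = {5: 1}
See 1: counts = {5: 1, 1: 1}
See 4: counts = {5: 1, 1: 1, 4: 1}
See 5: counts = {5: 2, 1: 1, 4: 1}
See 4: counts = {5: 2, 1: 1, 4: 2}
See 3: counts = {5: 2, 1: 1, 4: 2, 3: 1}
See 4: counts = {5: 2, 1: 1, 4: 3, 3: 1}
See 3: counts = {5: 2, 1: 1, 4: 3, 3: 2}

{5: 2, 1: 1, 4: 3, 3: 2}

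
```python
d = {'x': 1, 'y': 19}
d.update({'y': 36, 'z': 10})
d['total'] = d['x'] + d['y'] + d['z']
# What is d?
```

After line 1: d = {'x': 1, 'y': 19}
After line 2 (y overwritten, z added): d = {'x': 1, 'y': 36, 'z': 10}
After line 3 (total = 1 + 36 + 10 = 47): d = {'x': 1, 'y': 36, 'z': 10, 'total': 47}

{'x': 1, 'y': 36, 'z': 10, 'total': 47}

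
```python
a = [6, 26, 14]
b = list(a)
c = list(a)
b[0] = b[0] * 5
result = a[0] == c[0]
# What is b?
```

After line 1: a = [6, 26, 14]
After line 2 (b = list(a), copy): a = [6, 26, 14], b = [6, 26, 14]
After line 3 (c = list(a) is a copy, new object): c = [6, 26, 14]
After line 4 (b[0] = 6 * 5 = 30; only b mutates (copy)): a = [6, 26, 14], b = [30, 26, 14], c = [6, 26, 14]
After line 5 (a[0] = 6, c[0] = 6; result = True)

[30, 26, 14]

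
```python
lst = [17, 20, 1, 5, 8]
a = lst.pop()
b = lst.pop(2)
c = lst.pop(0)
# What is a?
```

After line 1: lst = [17, 20, 1, 5, 8]
After line 2 (pop() -> a = 8): lst = [17, 20, 1, 5]
After line 3 (pop(2) -> b = 1): lst = [17, 20, 5]
After line 4 (pop(0) -> c = 17): lst = [20, 5]

8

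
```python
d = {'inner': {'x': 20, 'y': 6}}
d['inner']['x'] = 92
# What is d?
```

After line 1: d = {'inner': {'x': 20, 'y': 6}}
After line 2 (inner x overwritten): d = {'inner': {'x': 92, 'y': 6}}

{'inner': {'x': 92, 'y': 6}}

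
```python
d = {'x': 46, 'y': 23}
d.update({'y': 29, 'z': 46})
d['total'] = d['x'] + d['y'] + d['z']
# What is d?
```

After line 1: d = {'x': 46, 'y': 23}
After line 2 (y overwritten, z added): d = {'x': 46, 'y': 29, 'z': 46}
After line 3 (total = 46 + 29 + 46 = 121): d = {'x': 46, 'y': 29, 'z': 46, 'total': 121}

{'x': 46, 'y': 29, 'z': 46, 'total': 121}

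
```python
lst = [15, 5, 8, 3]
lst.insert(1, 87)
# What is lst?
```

[15, 87, 5, 8, 3]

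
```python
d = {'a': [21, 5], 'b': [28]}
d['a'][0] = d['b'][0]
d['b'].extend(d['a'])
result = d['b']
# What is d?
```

After line 1: d = {'a': [21, 5], 'b': [28]}
After line 2 (a[0] = b[0] = 28): d = {'a': [28, 5], 'b': [28]}
After line 3 (b.extend(a) appends [28, 5]): d = {'a': [28, 5], 'b': [28, 28, 5]}
After line 4: result = d['b'] = [28, 28, 5]

{'a': [28, 5], 'b': [28, 28, 5]}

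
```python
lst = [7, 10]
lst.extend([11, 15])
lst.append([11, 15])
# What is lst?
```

After line 1: lst = [7, 10]
After line 2 (extend unpacks [11, 15]): lst = [7, 10, 11, 15]
After line 3 (append adds [11, 15] as single element): lst = [7, 10, 11, 15, [11, 15]]

[7, 10, 11, 15, [11, 15]]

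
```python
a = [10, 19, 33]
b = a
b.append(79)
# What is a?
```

After line 1: a = [10, 19, 33]
After line 2 (b = a is an alias, same object): a = [10, 19, 33], b = [10, 19, 33]
After line 3 (b.append mutates the shared list): a = [10, 19, 33, 79], b = [10, 19, 33, 79]

[10, 19, 33, 79]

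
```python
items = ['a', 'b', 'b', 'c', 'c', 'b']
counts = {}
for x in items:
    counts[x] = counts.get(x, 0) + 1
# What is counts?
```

Initial: counts = {}, items = ['a', 'b', 'b', 'c', 'c', 'b']
See 'a': counts = {'a': 1}
See 'b': counts = {'a': 1, 'b': 1}
See 'b': counts = {'a': 1, 'b': 2}
See 'c': counts = {'a': 1, 'b': 2, 'c': 1}
See 'c': counts = {'a': 1, 'b': 2, 'c': 2}
See 'b': counts = {'a': 1, 'b': 3, 'c': 2}

{'a': 1, 'b': 3, 'c': 2}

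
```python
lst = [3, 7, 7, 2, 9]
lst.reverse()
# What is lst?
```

[9, 2, 7, 7, 3]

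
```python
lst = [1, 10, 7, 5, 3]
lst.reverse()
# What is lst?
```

[3, 5, 7, 10, 1]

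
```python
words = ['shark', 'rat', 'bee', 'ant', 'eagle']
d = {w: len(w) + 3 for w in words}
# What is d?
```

{'shark': 8, 'rat': 6, 'bee': 6, 'ant': 6, 'eagle': 8}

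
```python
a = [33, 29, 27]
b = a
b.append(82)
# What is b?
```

After line 1: a = [33, 29, 27]
After line 2 (b = a is an alias, same object): a = [33, 29, 27], b = [33, 29, 27]
After line 3 (b.append mutates the shared list): a = [33, 29, 27, 82], b = [33, 29, 27, 82]

[33, 29, 27, 82]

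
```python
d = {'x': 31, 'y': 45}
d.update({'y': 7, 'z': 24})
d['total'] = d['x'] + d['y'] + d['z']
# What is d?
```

After line 1: d = {'x': 31, 'y': 45}
After line 2 (y overwritten, z added): d = {'x': 31, 'y': 7, 'z': 24}
After line 3 (total = 31 + 7 + 24 = 62): d = {'x': 31, 'y': 7, 'z': 24, 'total': 62}

{'x': 31, 'y': 7, 'z': 24, 'total': 62}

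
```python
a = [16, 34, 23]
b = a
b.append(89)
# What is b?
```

After line 1: a = [16, 34, 23]
After line 2 (b = a is an alias, same object): a = [16, 34, 23], b = [16, 34, 23]
After line 3 (b.append mutates the shared list): a = [16, 34, 23, 89], b = [16, 34, 23, 89]

[16, 34, 23, 89]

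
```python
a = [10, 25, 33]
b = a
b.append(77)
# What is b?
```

After line 1: a = [10, 25, 33]
After line 2 (b = a is an alias, same object): a = [10, 25, 33], b = [10, 25, 33]
After line 3 (b.append mutates the shared list): a = [10, 25, 33, 77], b = [10, 25, 33, 77]

[10, 25, 33, 77]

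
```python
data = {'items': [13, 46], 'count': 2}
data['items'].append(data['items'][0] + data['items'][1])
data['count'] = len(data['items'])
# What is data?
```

After line 1: data = {'items': [13, 46], 'count': 2}
After line 2 (append 13 + 46 = 59): data = {'items': [13, 46, 59], 'count': 2}
After line 3 (count = len(items) = 3): data = {'items': [13, 46, 59], 'count': 3}

{'items': [13, 46, 59], 'count': 3}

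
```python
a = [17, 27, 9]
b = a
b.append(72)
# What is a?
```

After line 1: a = [17, 27, 9]
After line 2 (b = a is an alias, same object): a = [17, 27, 9], b = [17, 27, 9]
After line 3 (b.append mutates the shared list): a = [17, 27, 9, 72], b = [17, 27, 9, 72]

[17, 27, 9, 72]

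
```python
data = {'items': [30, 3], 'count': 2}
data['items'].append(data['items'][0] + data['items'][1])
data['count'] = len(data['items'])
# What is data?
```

After line 1: data = {'items': [30, 3], 'count': 2}
After line 2 (append 30 + 3 = 33): data = {'items': [30, 3, 33], 'count': 2}
After line 3 (count = len(items) = 3): data = {'items': [30, 3, 33], 'count': 3}

{'items': [30, 3, 33], 'count': 3}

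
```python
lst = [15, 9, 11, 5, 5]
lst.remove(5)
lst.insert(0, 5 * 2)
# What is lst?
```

After line 1: lst = [15, 9, 11, 5, 5]
After line 2 (remove first 5): lst = [15, 9, 11, 5]
After line 3 (insert 10 at index 0): lst = [10, 15, 9, 11, 5]

[10, 15, 9, 11, 5]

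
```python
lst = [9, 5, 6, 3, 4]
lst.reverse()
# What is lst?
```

[4, 3, 6, 5, 9]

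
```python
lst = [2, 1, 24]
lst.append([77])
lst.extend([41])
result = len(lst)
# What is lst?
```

After line 1: lst = [2, 1, 24]
After line 2 (append adds [77] as single element): lst = [2, 1, 24, [77]]
After line 3 (extend unpacks [41], adds 41): lst = [2, 1, 24, [77], 41]
After line 4: result = len(lst) = 5

[2, 1, 24, [77], 41]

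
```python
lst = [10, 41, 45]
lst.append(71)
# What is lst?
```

[10, 41, 45, 71]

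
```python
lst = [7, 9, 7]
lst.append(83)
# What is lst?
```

[7, 9, 7, 83]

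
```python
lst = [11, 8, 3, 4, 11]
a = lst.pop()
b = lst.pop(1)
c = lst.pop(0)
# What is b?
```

After line 1: lst = [11, 8, 3, 4, 11]
After line 2 (pop() -> a = 11): lst = [11, 8, 3, 4]
After line 3 (pop(1) -> b = 8): lst = [11, 3, 4]
After line 4 (pop(0) -> c = 11): lst = [3, 4]

8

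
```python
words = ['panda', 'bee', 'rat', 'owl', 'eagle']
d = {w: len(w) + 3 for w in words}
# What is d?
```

{'panda': 8, 'bee': 6, 'rat': 6, 'owl': 6, 'eagle': 8}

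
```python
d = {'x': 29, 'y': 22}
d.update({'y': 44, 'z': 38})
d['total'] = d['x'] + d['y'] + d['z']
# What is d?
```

After line 1: d = {'x': 29, 'y': 22}
After line 2 (y overwritten, z added): d = {'x': 29, 'y': 44, 'z': 38}
After line 3 (total = 29 + 44 + 38 = 111): d = {'x': 29, 'y': 44, 'z': 38, 'total': 111}

{'x': 29, 'y': 44, 'z': 38, 'total': 111}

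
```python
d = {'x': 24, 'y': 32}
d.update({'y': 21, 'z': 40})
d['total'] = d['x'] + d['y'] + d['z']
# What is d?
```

After line 1: d = {'x': 24, 'y': 32}
After line 2 (y overwritten, z added): d = {'x': 24, 'y': 21, 'z': 40}
After line 3 (total = 24 + 21 + 40 = 85): d = {'x': 24, 'y': 21, 'z': 40, 'total': 85}

{'x': 24, 'y': 21, 'z': 40, 'total': 85}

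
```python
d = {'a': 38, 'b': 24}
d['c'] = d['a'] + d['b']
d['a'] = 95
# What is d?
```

After line 1: d = {'a': 38, 'b': 24}
After line 2 (d['c'] = 38 + 24): d = {'a': 38, 'b': 24, 'c': 62}
After line 3: d = {'a': 95, 'b': 24, 'c': 62}

{'a': 95, 'b': 24, 'c': 62}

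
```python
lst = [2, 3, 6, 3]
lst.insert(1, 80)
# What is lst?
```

[2, 80, 3, 6, 3]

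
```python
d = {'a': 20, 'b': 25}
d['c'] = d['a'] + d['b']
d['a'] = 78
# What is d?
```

After line 1: d = {'a': 20, 'b': 25}
After line 2 (d['c'] = 20 + 25): d = {'a': 20, 'b': 25, 'c': 45}
After line 3: d = {'a': 78, 'b': 25, 'c': 45}

{'a': 78, 'b': 25, 'c': 45}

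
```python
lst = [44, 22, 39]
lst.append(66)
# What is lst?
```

[44, 22, 39, 66]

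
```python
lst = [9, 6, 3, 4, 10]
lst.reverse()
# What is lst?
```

[10, 4, 3, 6, 9]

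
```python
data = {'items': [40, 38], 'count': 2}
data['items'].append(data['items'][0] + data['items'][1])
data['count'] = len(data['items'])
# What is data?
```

After line 1: data = {'items': [40, 38], 'count': 2}
After line 2 (append 40 + 38 = 78): data = {'items': [40, 38, 78], 'count': 2}
After line 3 (count = len(items) = 3): data = {'items': [40, 38, 78], 'count': 3}

{'items': [40, 38, 78], 'count': 3}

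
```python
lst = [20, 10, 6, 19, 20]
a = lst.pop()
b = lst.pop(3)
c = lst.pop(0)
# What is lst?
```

After line 1: lst = [20, 10, 6, 19, 20]
After line 2 (pop() -> a = 20): lst = [20, 10, 6, 19]
After line 3 (pop(3) -> b = 19): lst = [20, 10, 6]
After line 4 (pop(0) -> c = 20): lst = [10, 6]

[10, 6]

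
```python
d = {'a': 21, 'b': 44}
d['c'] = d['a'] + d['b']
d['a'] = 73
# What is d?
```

After line 1: d = {'a': 21, 'b': 44}
After line 2 (d['c'] = 21 + 44): d = {'a': 21, 'b': 44, 'c': 65}
After line 3: d = {'a': 73, 'b': 44, 'c': 65}

{'a': 73, 'b': 44, 'c': 65}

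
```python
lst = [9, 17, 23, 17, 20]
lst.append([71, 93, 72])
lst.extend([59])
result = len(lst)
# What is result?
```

After line 1: lst = [9, 17, 23, 17, 20]
After line 2 (append adds [71, 93, 72] as single element): lst = [9, 17, 23, 17, 20, [71, 93, 72]]
After line 3 (extend unpacks [59], adds 59): lst = [9, 17, 23, 17, 20, [71, 93, 72], 59]
After line 4: result = len(lst) = 7

7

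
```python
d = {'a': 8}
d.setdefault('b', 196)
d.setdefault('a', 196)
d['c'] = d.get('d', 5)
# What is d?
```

After line 1: d = {'a': 8}
After line 2 (setdefault adds 'b'=196): d = {'a': 8, 'b': 196}
After line 3 (setdefault 'a' no-op, already exists): d = {'a': 8, 'b': 196}
After line 4 (get('d', 5) returns default since 'd' not in d): d = {'a': 8, 'b': 196, 'c': 5}

{'a': 8, 'b': 196, 'c': 5}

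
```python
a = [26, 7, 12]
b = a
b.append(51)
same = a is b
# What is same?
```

After line 1: a = [26, 7, 12]
After line 2 (b = a is an alias, same object): a = [26, 7, 12], b = [26, 7, 12]
After line 3 (b.append mutates the shared list): a = [26, 7, 12, 51], b = [26, 7, 12, 51]
After line 4 (same = a is b; same object -> True): same = True

True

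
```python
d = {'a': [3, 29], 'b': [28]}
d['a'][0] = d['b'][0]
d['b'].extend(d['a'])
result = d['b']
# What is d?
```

After line 1: d = {'a': [3, 29], 'b': [28]}
After line 2 (a[0] = b[0] = 28): d = {'a': [28, 29], 'b': [28]}
After line 3 (b.extend(a) appends [28, 29]): d = {'a': [28, 29], 'b': [28, 28, 29]}
After line 4: result = d['b'] = [28, 28, 29]

{'a': [28, 29], 'b': [28, 28, 29]}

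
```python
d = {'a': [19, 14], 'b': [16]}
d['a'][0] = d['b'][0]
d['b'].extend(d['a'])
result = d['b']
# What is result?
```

After line 1: d = {'a': [19, 14], 'b': [16]}
After line 2 (a[0] = b[0] = 16): d = {'a': [16, 14], 'b': [16]}
After line 3 (b.extend(a) appends [16, 14]): d = {'a': [16, 14], 'b': [16, 16, 14]}
After line 4: result = d['b'] = [16, 16, 14]

[16, 16, 14]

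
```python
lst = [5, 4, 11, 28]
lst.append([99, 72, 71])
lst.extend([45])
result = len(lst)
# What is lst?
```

After line 1: lst = [5, 4, 11, 28]
After line 2 (append adds [99, 72, 71] as single element): lst = [5, 4, 11, 28, [99, 72, 71]]
After line 3 (extend unpacks [45], adds 45): lst = [5, 4, 11, 28, [99, 72, 71], 45]
After line 4: result = len(lst) = 6

[5, 4, 11, 28, [99, 72, 71], 45]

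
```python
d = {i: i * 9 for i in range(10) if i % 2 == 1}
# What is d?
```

{1: 9, 3: 27, 5: 45, 7: 63, 9: 81}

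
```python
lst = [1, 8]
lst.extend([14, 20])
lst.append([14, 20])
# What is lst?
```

After line 1: lst = [1, 8]
After line 2 (extend unpacks [14, 20]): lst = [1, 8, 14, 20]
After line 3 (append adds [14, 20] as single element): lst = [1, 8, 14, 20, [14, 20]]

[1, 8, 14, 20, [14, 20]]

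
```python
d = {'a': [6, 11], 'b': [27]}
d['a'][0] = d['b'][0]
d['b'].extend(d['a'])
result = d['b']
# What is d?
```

After line 1: d = {'a': [6, 11], 'b': [27]}
After line 2 (a[0] = b[0] = 27): d = {'a': [27, 11], 'b': [27]}
After line 3 (b.extend(a) appends [27, 11]): d = {'a': [27, 11], 'b': [27, 27, 11]}
After line 4: result = d['b'] = [27, 27, 11]

{'a': [27, 11], 'b': [27, 27, 11]}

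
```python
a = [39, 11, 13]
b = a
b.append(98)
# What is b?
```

After line 1: a = [39, 11, 13]
After line 2 (b = a is an alias, same object): a = [39, 11, 13], b = [39, 11, 13]
After line 3 (b.append mutates the shared list): a = [39, 11, 13, 98], b = [39, 11, 13, 98]

[39, 11, 13, 98]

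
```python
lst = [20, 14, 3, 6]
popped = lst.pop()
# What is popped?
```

6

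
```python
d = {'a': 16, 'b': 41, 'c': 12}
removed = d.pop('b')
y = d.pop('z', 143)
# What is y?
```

After line 1: d = {'a': 16, 'b': 41, 'c': 12}
After line 2 (pop 'b' returns 41): d = {'a': 16, 'c': 12}, removed = 41
After line 3 (pop 'z' missing, returns default 143): d = {'a': 16, 'c': 12}, y = 143

143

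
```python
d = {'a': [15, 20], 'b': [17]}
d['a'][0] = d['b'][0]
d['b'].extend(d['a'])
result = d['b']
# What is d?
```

After line 1: d = {'a': [15, 20], 'b': [17]}
After line 2 (a[0] = b[0] = 17): d = {'a': [17, 20], 'b': [17]}
After line 3 (b.extend(a) appends [17, 20]): d = {'a': [17, 20], 'b': [17, 17, 20]}
After line 4: result = d['b'] = [17, 17, 20]

{'a': [17, 20], 'b': [17, 17, 20]}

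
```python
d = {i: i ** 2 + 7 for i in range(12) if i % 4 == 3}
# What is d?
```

{3: 16, 7: 56, 11: 128}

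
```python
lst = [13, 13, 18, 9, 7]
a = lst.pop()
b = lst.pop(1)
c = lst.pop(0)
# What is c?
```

After line 1: lst = [13, 13, 18, 9, 7]
After line 2 (pop() -> a = 7): lst = [13, 13, 18, 9]
After line 3 (pop(1) -> b = 13): lst = [13, 18, 9]
After line 4 (pop(0) -> c = 13): lst = [18, 9]

13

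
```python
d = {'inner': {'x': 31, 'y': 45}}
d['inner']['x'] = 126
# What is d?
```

After line 1: d = {'inner': {'x': 31, 'y': 45}}
After line 2 (inner x overwritten): d = {'inner': {'x': 126, 'y': 45}}

{'inner': {'x': 126, 'y': 45}}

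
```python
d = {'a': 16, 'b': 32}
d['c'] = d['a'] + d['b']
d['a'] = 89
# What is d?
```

After line 1: d = {'a': 16, 'b': 32}
After line 2 (d['c'] = 16 + 32): d = {'a': 16, 'b': 32, 'c': 48}
After line 3: d = {'a': 89, 'b': 32, 'c': 48}

{'a': 89, 'b': 32, 'c': 48}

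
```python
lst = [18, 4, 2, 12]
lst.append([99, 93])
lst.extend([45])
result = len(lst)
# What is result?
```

After line 1: lst = [18, 4, 2, 12]
After line 2 (append adds [99, 93] as single element): lst = [18, 4, 2, 12, [99, 93]]
After line 3 (extend unpacks [45], adds 45): lst = [18, 4, 2, 12, [99, 93], 45]
After line 4: result = len(lst) = 6

6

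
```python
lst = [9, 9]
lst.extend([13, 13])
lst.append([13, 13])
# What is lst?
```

After line 1: lst = [9, 9]
After line 2 (extend unpacks [13, 13]): lst = [9, 9, 13, 13]
After line 3 (append adds [13, 13] as single element): lst = [9, 9, 13, 13, [13, 13]]

[9, 9, 13, 13, [13, 13]]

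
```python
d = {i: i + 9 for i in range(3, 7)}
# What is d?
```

{3: 12, 4: 13, 5: 14, 6: 15}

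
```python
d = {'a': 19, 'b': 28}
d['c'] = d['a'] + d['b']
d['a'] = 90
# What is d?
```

After line 1: d = {'a': 19, 'b': 28}
After line 2 (d['c'] = 19 + 28): d = {'a': 19, 'b': 28, 'c': 47}
After line 3: d = {'a': 90, 'b': 28, 'c': 47}

{'a': 90, 'b': 28, 'c': 47}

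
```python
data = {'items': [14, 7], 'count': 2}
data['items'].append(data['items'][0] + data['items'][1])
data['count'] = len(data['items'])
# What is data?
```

After line 1: data = {'items': [14, 7], 'count': 2}
After line 2 (append 14 + 7 = 21): data = {'items': [14, 7, 21], 'count': 2}
After line 3 (count = len(items) = 3): data = {'items': [14, 7, 21], 'count': 3}

{'items': [14, 7, 21], 'count': 3}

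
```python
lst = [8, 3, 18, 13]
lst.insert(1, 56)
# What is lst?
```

[8, 56, 3, 18, 13]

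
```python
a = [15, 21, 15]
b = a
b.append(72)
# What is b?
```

After line 1: a = [15, 21, 15]
After line 2 (b = a is an alias, same object): a = [15, 21, 15], b = [15, 21, 15]
After line 3 (b.append mutates the shared list): a = [15, 21, 15, 72], b = [15, 21, 15, 72]

[15, 21, 15, 72]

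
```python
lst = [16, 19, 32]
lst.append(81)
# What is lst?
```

[16, 19, 32, 81]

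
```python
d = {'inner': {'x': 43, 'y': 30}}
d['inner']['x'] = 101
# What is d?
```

After line 1: d = {'inner': {'x': 43, 'y': 30}}
After line 2 (inner x overwritten): d = {'inner': {'x': 101, 'y': 30}}

{'inner': {'x': 101, 'y': 30}}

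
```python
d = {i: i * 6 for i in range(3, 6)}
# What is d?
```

{3: 18, 4: 24, 5: 30}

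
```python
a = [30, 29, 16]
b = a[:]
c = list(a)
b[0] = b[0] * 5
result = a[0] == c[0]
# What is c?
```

After line 1: a = [30, 29, 16]
After line 2 (b = a[:], copy): a = [30, 29, 16], b = [30, 29, 16]
After line 3 (c = list(a) is a copy, new object): c = [30, 29, 16]
After line 4 (b[0] = 30 * 5 = 150; only b mutates (copy)): a = [30, 29, 16], b = [150, 29, 16], c = [30, 29, 16]
After line 5 (a[0] = 30, c[0] = 30; result = True)

[30, 29, 16]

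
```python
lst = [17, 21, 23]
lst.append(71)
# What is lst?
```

[17, 21, 23, 71]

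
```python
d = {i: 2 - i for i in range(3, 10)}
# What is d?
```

{3: -1, 4: -2, 5: -3, 6: -4, 7: -5, 8: -6, 9: -7}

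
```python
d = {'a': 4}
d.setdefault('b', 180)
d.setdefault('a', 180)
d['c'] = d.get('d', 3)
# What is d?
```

After line 1: d = {'a': 4}
After line 2 (setdefault adds 'b'=180): d = {'a': 4, 'b': 180}
After line 3 (setdefault 'a' no-op, already exists): d = {'a': 4, 'b': 180}
After line 4 (get('d', 3) returns default since 'd' not in d): d = {'a': 4, 'b': 180, 'c': 3}

{'a': 4, 'b': 180, 'c': 3}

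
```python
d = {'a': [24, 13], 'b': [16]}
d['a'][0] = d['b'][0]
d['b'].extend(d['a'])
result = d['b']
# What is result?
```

After line 1: d = {'a': [24, 13], 'b': [16]}
After line 2 (a[0] = b[0] = 16): d = {'a': [16, 13], 'b': [16]}
After line 3 (b.extend(a) appends [16, 13]): d = {'a': [16, 13], 'b': [16, 16, 13]}
After line 4: result = d['b'] = [16, 16, 13]

[16, 16, 13]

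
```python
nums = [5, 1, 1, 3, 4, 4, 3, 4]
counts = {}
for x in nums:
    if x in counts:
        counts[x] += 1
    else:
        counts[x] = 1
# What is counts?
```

Initial: counts = {}, nums = [5, 1, 1, 3, 4, 4, 3, 4]
See 5: counts = {5: 1}
See 1: counts = {5: 1, 1: 1}
See 1: counts = {5: 1, 1: 2}
See 3: counts = {5: 1, 1: 2, 3: 1}
See 4: counts = {5: 1, 1: 2, 3: 1, 4: 1}
See 4: counts = {5: 1, 1: 2, 3: 1, 4: 2}
See 3: counts = {5: 1, 1: 2, 3: 2, 4: 2}
See 4: counts = {5: 1, 1: 2, 3: 2, 4: 3}

{5: 1, 1: 2, 3: 2, 4: 3}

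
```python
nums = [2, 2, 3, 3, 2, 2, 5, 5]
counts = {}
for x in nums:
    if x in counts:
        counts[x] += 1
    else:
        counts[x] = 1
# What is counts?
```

Initial: counts = {}, nums = [2, 2, 3, 3, 2, 2, 5, 5]
See 2: counts = {2: 1}
See 2: counts = {2: 2}
See 3: counts = {2: 2, 3: 1}
See 3: counts = {2: 2, 3: 2}
See 2: counts = {2: 3, 3: 2}
See 2: counts = {2: 4, 3: 2}
See 5: counts = {2: 4, 3: 2, 5: 1}
See 5: counts = {2: 4, 3: 2, 5: 2}

{2: 4, 3: 2, 5: 2}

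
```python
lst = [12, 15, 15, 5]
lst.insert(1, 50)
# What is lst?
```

[12, 50, 15, 15, 5]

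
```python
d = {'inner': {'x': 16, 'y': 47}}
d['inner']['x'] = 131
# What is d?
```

After line 1: d = {'inner': {'x': 16, 'y': 47}}
After line 2 (inner x overwritten): d = {'inner': {'x': 131, 'y': 47}}

{'inner': {'x': 131, 'y': 47}}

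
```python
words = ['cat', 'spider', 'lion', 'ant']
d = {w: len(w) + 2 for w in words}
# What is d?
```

{'cat': 5, 'spider': 8, 'lion': 6, 'ant': 5}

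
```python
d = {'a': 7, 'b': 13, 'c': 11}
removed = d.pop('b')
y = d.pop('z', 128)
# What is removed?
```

After line 1: d = {'a': 7, 'b': 13, 'c': 11}
After line 2 (pop 'b' returns 13): d = {'a': 7, 'c': 11}, removed = 13
After line 3 (pop 'z' missing, returns default 128): d = {'a': 7, 'c': 11}, y = 128

13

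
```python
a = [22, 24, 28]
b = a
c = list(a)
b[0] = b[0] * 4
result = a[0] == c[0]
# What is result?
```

After line 1: a = [22, 24, 28]
After line 2 (b = a, alias): a = [22, 24, 28], b = [22, 24, 28]
After line 3 (c = list(a) is a copy, new object): c = [22, 24, 28]
After line 4 (b[0] = 22 * 4 = 88; mutates shared a/b): a = b = [88, 24, 28], c = [22, 24, 28]
After line 5 (a[0] = 88, c[0] = 22; result = False)

False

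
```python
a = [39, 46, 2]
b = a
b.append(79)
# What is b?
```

After line 1: a = [39, 46, 2]
After line 2 (b = a is an alias, same object): a = [39, 46, 2], b = [39, 46, 2]
After line 3 (b.append mutates the shared list): a = [39, 46, 2, 79], b = [39, 46, 2, 79]

[39, 46, 2, 79]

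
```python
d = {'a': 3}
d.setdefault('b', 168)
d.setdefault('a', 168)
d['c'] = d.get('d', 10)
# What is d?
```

After line 1: d = {'a': 3}
After line 2 (setdefault adds 'b'=168): d = {'a': 3, 'b': 168}
After line 3 (setdefault 'a' no-op, already exists): d = {'a': 3, 'b': 168}
After line 4 (get('d', 10) returns default since 'd' not in d): d = {'a': 3, 'b': 168, 'c': 10}

{'a': 3, 'b': 168, 'c': 10}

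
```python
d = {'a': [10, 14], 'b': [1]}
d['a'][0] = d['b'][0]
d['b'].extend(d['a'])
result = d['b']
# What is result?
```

After line 1: d = {'a': [10, 14], 'b': [1]}
After line 2 (a[0] = b[0] = 1): d = {'a': [1, 14], 'b': [1]}
After line 3 (b.extend(a) appends [1, 14]): d = {'a': [1, 14], 'b': [1, 1, 14]}
After line 4: result = d['b'] = [1, 1, 14]

[1, 1, 14]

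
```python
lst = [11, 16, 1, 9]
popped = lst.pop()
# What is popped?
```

9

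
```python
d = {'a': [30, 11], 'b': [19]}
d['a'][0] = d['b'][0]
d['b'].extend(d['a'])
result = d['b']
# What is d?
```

After line 1: d = {'a': [30, 11], 'b': [19]}
After line 2 (a[0] = b[0] = 19): d = {'a': [19, 11], 'b': [19]}
After line 3 (b.extend(a) appends [19, 11]): d = {'a': [19, 11], 'b': [19, 19, 11]}
After line 4: result = d['b'] = [19, 19, 11]

{'a': [19, 11], 'b': [19, 19, 11]}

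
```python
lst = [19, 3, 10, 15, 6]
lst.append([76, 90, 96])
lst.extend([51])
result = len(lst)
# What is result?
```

After line 1: lst = [19, 3, 10, 15, 6]
After line 2 (append adds [76, 90, 96] as single element): lst = [19, 3, 10, 15, 6, [76, 90, 96]]
After line 3 (extend unpacks [51], adds 51): lst = [19, 3, 10, 15, 6, [76, 90, 96], 51]
After line 4: result = len(lst) = 7

7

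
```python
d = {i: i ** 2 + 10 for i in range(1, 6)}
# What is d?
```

{1: 11, 2: 14, 3: 19, 4: 26, 5: 35}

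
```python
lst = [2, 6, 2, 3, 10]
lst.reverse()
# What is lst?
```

[10, 3, 2, 6, 2]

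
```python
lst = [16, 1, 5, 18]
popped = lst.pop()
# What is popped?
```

18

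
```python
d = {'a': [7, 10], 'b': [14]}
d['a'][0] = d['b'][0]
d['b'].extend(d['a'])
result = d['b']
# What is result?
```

After line 1: d = {'a': [7, 10], 'b': [14]}
After line 2 (a[0] = b[0] = 14): d = {'a': [14, 10], 'b': [14]}
After line 3 (b.extend(a) appends [14, 10]): d = {'a': [14, 10], 'b': [14, 14, 10]}
After line 4: result = d['b'] = [14, 14, 10]

[14, 14, 10]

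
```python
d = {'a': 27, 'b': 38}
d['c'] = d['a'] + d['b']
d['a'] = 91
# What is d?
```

After line 1: d = {'a': 27, 'b': 38}
After line 2 (d['c'] = 27 + 38): d = {'a': 27, 'b': 38, 'c': 65}
After line 3: d = {'a': 91, 'b': 38, 'c': 65}

{'a': 91, 'b': 38, 'c': 65}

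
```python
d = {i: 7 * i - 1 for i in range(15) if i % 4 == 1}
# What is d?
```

{1: 6, 5: 34, 9: 62, 13: 90}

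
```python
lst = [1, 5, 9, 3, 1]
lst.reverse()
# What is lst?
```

[1, 3, 9, 5, 1]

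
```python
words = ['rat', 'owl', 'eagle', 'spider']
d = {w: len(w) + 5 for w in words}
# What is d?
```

{'rat': 8, 'owl': 8, 'eagle': 10, 'spider': 11}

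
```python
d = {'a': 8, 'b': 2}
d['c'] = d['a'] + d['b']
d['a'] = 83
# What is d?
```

After line 1: d = {'a': 8, 'b': 2}
After line 2 (d['c'] = 8 + 2): d = {'a': 8, 'b': 2, 'c': 10}
After line 3: d = {'a': 83, 'b': 2, 'c': 10}

{'a': 83, 'b': 2, 'c': 10}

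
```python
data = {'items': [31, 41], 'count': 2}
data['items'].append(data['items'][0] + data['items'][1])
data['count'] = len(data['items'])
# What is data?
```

After line 1: data = {'items': [31, 41], 'count': 2}
After line 2 (append 31 + 41 = 72): data = {'items': [31, 41, 72], 'count': 2}
After line 3 (count = len(items) = 3): data = {'items': [31, 41, 72], 'count': 3}

{'items': [31, 41, 72], 'count': 3}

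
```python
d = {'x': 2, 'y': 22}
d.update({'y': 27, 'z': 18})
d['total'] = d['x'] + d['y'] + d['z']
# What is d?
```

After line 1: d = {'x': 2, 'y': 22}
After line 2 (y overwritten, z added): d = {'x': 2, 'y': 27, 'z': 18}
After line 3 (total = 2 + 27 + 18 = 47): d = {'x': 2, 'y': 27, 'z': 18, 'total': 47}

{'x': 2, 'y': 27, 'z': 18, 'total': 47}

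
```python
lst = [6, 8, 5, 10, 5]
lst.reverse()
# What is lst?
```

[5, 10, 5, 8, 6]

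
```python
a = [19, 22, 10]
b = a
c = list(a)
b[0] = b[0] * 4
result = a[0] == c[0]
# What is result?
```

After line 1: a = [19, 22, 10]
After line 2 (b = a, alias): a = [19, 22, 10], b = [19, 22, 10]
After line 3 (c = list(a) is a copy, new object): c = [19, 22, 10]
After line 4 (b[0] = 19 * 4 = 76; mutates shared a/b): a = b = [76, 22, 10], c = [19, 22, 10]
After line 5 (a[0] = 76, c[0] = 19; result = False)

False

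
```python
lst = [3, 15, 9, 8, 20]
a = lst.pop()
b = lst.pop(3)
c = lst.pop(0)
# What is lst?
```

After line 1: lst = [3, 15, 9, 8, 20]
After line 2 (pop() -> a = 20): lst = [3, 15, 9, 8]
After line 3 (pop(3) -> b = 8): lst = [3, 15, 9]
After line 4 (pop(0) -> c = 3): lst = [15, 9]

[15, 9]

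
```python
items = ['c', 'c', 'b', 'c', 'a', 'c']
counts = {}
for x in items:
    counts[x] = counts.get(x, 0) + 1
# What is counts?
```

Initial: counts = {}, items = ['c', 'c', 'b', 'c', 'a', 'c']
See 'c': counts = {'c': 1}
See 'c': counts = {'c': 2}
See 'b': counts = {'c': 2, 'b': 1}
See 'c': counts = {'c': 3, 'b': 1}
See 'a': counts = {'c': 3, 'b': 1, 'a': 1}
See 'c': counts = {'c': 4, 'b': 1, 'a': 1}

{'c': 4, 'b': 1, 'a': 1}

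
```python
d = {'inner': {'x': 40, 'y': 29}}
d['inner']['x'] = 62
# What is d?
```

After line 1: d = {'inner': {'x': 40, 'y': 29}}
After line 2 (inner x overwritten): d = {'inner': {'x': 62, 'y': 29}}

{'inner': {'x': 62, 'y': 29}}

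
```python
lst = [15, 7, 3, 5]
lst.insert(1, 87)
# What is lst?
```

[15, 87, 7, 3, 5]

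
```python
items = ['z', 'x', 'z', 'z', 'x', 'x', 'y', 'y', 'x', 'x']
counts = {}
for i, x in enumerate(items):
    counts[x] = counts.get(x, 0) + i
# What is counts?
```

Initial: counts = {}, items = ['z', 'x', 'z', 'z', 'x', 'x', 'y', 'y', 'x', 'x']
i=0, x='z': counts = {'z': 0}
i=1, x='x': counts = {'z': 0, 'x': 1}
i=2, x='z': counts = {'z': 2, 'x': 1}
i=3, x='z': counts = {'z': 5, 'x': 1}
i=4, x='x': counts = {'z': 5, 'x': 5}
i=5, x='x': counts = {'z': 5, 'x': 10}
i=6, x='y': counts = {'z': 5, 'x': 10, 'y': 6}
i=7, x='y': counts = {'z': 5, 'x': 10, 'y': 13}
i=8, x='x': counts = {'z': 5, 'x': 18, 'y': 13}
i=9, x='x': counts = {'z': 5, 'x': 27, 'y': 13}

{'z': 5, 'x': 27, 'y': 13}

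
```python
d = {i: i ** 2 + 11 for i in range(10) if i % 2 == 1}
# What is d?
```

{1: 12, 3: 20, 5: 36, 7: 60, 9: 92}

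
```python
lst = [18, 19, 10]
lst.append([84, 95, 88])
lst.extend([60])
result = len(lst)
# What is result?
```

After line 1: lst = [18, 19, 10]
After line 2 (append adds [84, 95, 88] as single element): lst = [18, 19, 10, [84, 95, 88]]
After line 3 (extend unpacks [60], adds 60): lst = [18, 19, 10, [84, 95, 88], 60]
After line 4: result = len(lst) = 5

5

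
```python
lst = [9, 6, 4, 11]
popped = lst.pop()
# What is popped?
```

11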